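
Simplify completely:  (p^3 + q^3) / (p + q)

Factor as (a+b)(a^2-ab+b^2) with a=q, b=p.

p^2 - p*q + q^2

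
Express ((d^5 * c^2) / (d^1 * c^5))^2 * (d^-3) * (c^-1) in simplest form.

d^5/c^7

Inside the bracket: d^4 * (c^-3)
Raise to the power 2: d^8 * (c^-6)
Multiply by (d^-3) * (c^-1): add exponents.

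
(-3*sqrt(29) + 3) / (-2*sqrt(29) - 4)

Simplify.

(-9*sqrt(29) + 93)/50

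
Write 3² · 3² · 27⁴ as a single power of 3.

3^16

3² = 3^2; 3² = 3^2; 27⁴ = 3^12
Combine exponents: 3^16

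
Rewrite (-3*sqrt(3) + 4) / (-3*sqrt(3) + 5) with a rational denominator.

(3*sqrt(3) + 7)/2

Multiply numerator and denominator by 5 + 3*sqrt(3).
Denominator becomes -2; numerator becomes -7 - 3*sqrt(3).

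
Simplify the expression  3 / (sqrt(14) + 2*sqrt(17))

(-sqrt(14) + 2*sqrt(17))/18

Multiply numerator and denominator by -sqrt(14) + 2*sqrt(17).
Denominator becomes 54; numerator becomes -3*sqrt(14) + 6*sqrt(17).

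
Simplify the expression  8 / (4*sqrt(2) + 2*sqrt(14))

Multiply numerator and denominator by -2*sqrt(14) + 4*sqrt(2).
Denominator becomes -24; numerator becomes -16*sqrt(14) + 32*sqrt(2).

(-4*sqrt(2) + 2*sqrt(14))/3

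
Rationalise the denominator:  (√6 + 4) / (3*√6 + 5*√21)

Multiply numerator and denominator by -5*√21 + 3*√6.
Denominator becomes -471; numerator becomes -20*√21 - 15*√14 + 18 + 12*√6.

(-12*√6 - 18 + 15*√14 + 20*√21)/471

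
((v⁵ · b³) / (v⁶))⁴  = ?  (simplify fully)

Inside the bracket: (v^-1) · b³
Raise to the power 4: (v^-4) · b^12

b^12/v⁴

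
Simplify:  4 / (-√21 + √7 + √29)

(-60*√21 - 4*√29 + 172*√7 + 56*√87)/587

Group as (√7 + √29) - √21; multiply by (√7 + √29) + √21, then rationalise the remaining surd.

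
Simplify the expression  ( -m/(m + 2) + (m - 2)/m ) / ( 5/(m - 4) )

(-4*m + 16)/(5*m**2 + 10*m)

Numerator: -m/(m + 2) + (m - 2)/m = -4/(m**2 + 2*m)
Denominator: 5/(m - 4) = 5/(m - 4)
Divide: (-4/(m**2 + 2*m)) · (m/5 - 4/5) = (-4*m + 16)/(5*m**2 + 10*m)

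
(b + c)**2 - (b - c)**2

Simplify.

4*b*c

Write as f(b,c) - f(b,-c) and expand.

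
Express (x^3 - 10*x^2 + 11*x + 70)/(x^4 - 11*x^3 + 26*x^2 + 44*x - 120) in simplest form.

(x - 7)/(x^2 - 8*x + 12)

Factor: x^3 - 10*x^2 + 11*x + 70 = (x - 7)*(x - 5)*(x + 2);  x^4 - 11*x^3 + 26*x^2 + 44*x - 120 = (x - 2)*(x + 2)*(x - 6)*(x - 5)
Cancel the common factors (x - 5), (x + 2).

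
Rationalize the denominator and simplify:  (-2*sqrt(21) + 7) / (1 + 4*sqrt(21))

Multiply numerator and denominator by -4*sqrt(21) + 1.
Denominator becomes -335; numerator becomes -30*sqrt(21) + 175.

(-35 + 6*sqrt(21))/67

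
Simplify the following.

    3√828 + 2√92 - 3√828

3√828 = 18*√23; 2√92 = 4*√23; 3√828 = 18*√23
Combine: (18 + 4 - 18)·√23 = 4*√23

4*√23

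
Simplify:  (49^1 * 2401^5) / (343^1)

7^19

49^1 = 7^2; 2401^5 = 7^20; 343^1 = 7^3
Combine exponents: 7^19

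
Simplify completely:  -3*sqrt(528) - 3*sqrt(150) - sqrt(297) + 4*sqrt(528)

-15*sqrt(6) + sqrt(33)

3*sqrt(528) = 12*sqrt(33); 3*sqrt(150) = 15*sqrt(6); sqrt(297) = 3*sqrt(33); 4*sqrt(528) = 16*sqrt(33)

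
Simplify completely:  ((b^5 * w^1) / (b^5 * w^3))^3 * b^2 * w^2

b^2/w^4

Inside the bracket: (w^-2)
Raise to the power 3: (w^-6)
Multiply by b^2 * w^2: add exponents.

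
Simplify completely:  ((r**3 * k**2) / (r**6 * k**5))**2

1/(k**6*r**6)

Inside the bracket: (r**-3) * (k**-3)
Raise to the power 2: (r**-6) * (k**-6)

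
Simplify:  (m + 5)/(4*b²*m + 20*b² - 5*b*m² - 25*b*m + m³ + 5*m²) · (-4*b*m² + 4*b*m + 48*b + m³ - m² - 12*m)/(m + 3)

Factor: 4*b²*m + 20*b² - 5*b*m² - 25*b*m + m³ + 5*m² = (m + 5)·(-b + m)·(-4*b + m);  -4*b*m² + 4*b*m + 48*b + m³ - m² - 12*m = (m - 4)·(-4*b + m)·(m + 3)
Cancel the common factors (m + 3), (m + 5), (-4*b + m).

(-m + 4)/(b - m)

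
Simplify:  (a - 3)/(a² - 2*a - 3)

Factor: a² - 2*a - 3 = (a + 1)·(a - 3)
Cancel the common factor (a - 3).

1/(a + 1)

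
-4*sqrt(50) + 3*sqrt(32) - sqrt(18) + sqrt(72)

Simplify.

-5*sqrt(2)

4*sqrt(50) = 20*sqrt(2); 3*sqrt(32) = 12*sqrt(2); sqrt(18) = 3*sqrt(2); sqrt(72) = 6*sqrt(2)
Combine: (-20 + 12 - 3 + 6)·sqrt(2) = -5*sqrt(2)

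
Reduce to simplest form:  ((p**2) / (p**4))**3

p**(-6)

Inside the bracket: (p**-2)
Raise to the power 3: (p**-6)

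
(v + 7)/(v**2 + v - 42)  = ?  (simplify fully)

Factor: v**2 + v - 42 = (v - 6)*(v + 7)
Cancel the common factor (v + 7).

1/(v - 6)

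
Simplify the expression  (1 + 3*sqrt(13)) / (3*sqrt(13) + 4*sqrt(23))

(-117 - 3*sqrt(13) + 4*sqrt(23) + 12*sqrt(299))/251

Multiply numerator and denominator by -4*sqrt(23) + 3*sqrt(13).
Denominator becomes -251; numerator becomes -12*sqrt(299) - 4*sqrt(23) + 3*sqrt(13) + 117.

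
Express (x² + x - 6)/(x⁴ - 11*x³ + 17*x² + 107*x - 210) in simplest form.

1/(x² - 12*x + 35)

Factor: x² + x - 6 = (x + 3)·(x - 2);  x⁴ - 11*x³ + 17*x² + 107*x - 210 = (x - 7)·(x - 5)·(x - 2)·(x + 3)
Cancel the common factors (x + 3), (x - 2).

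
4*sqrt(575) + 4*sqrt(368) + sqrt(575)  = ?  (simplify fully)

41*sqrt(23)

4*sqrt(575) = 20*sqrt(23); 4*sqrt(368) = 16*sqrt(23); sqrt(575) = 5*sqrt(23)
Combine: (20 + 16 + 5)·sqrt(23) = 41*sqrt(23)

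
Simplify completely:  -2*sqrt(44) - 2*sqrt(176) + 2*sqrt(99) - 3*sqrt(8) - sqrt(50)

2*sqrt(44) = 4*sqrt(11); 2*sqrt(176) = 8*sqrt(11); 2*sqrt(99) = 6*sqrt(11); 3*sqrt(8) = 6*sqrt(2); sqrt(50) = 5*sqrt(2)

-6*sqrt(11) - 11*sqrt(2)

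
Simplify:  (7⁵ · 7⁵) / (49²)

7⁵ = 7^5; 7⁵ = 7^5; 49² = 7^4
Combine exponents: 7^6

7^6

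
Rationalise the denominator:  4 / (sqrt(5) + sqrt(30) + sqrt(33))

Group as (sqrt(5) + sqrt(30)) + sqrt(33); multiply by (sqrt(5) + sqrt(30)) - sqrt(33), then rationalise the remaining surd.

(-30*sqrt(22) + 2*sqrt(33) + 8*sqrt(30) + 58*sqrt(5))/149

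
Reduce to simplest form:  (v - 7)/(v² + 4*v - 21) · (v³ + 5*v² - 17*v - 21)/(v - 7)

v + 1

Factor: v² + 4*v - 21 = (v + 7)·(v - 3);  v³ + 5*v² - 17*v - 21 = (v - 3)·(v + 1)·(v + 7)
Cancel the common factors (v + 7), (v - 3), (v - 7).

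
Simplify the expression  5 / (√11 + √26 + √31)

Group as (√11 + √31) + √26; multiply by (√11 + √31) - √26, then rationalise the remaining surd.

(-5*√8866 + 15*√31 + 40*√26 + 115*√11)/554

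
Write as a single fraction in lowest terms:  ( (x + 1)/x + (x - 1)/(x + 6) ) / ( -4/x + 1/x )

(-2*x^2 - 6*x - 6)/(3*x + 18)

Numerator: (x + 1)/x + (x - 1)/(x + 6) = (2*x^2 + 6*x + 6)/(x^2 + 6*x)
Denominator: -4/x + 1/x = -3/x
Divide: ((2*x^2 + 6*x + 6)/(x^2 + 6*x)) · (-x/3) = (-2*x^2 - 6*x - 6)/(3*x + 18)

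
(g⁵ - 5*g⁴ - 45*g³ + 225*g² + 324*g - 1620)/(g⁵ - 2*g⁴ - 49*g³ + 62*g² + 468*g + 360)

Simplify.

Factor: g⁵ - 5*g⁴ - 45*g³ + 225*g² + 324*g - 1620 = (g + 6)·(g - 3)·(g + 3)·(g - 6)·(g - 5);  g⁵ - 2*g⁴ - 49*g³ + 62*g² + 468*g + 360 = (g + 6)·(g + 2)·(g - 5)·(g + 1)·(g - 6)
Cancel the common factors (g - 5), (g - 6), (g + 6).

(g² - 9)/(g² + 3*g + 2)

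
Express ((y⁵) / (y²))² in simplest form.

y⁶

Inside the bracket: y³
Raise to the power 2: y⁶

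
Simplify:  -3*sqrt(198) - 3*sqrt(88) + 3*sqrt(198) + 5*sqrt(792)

3*sqrt(198) = 9*sqrt(22); 3*sqrt(88) = 6*sqrt(22); 3*sqrt(198) = 9*sqrt(22); 5*sqrt(792) = 30*sqrt(22)
Combine: (-9 - 6 + 9 + 30)·sqrt(22) = 24*sqrt(22)

24*sqrt(22)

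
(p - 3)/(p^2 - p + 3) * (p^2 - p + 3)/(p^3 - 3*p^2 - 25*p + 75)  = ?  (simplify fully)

Factor: p^3 - 3*p^2 - 25*p + 75 = (p + 5)*(p - 3)*(p - 5)
Cancel the common factors (p^2 - p + 3), (p - 3).

1/(p^2 - 25)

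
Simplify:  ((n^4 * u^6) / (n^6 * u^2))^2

u^8/n^4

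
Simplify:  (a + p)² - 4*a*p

(a - p)²

After expansion: a² - 2*a*p + p² — a perfect-square trinomial.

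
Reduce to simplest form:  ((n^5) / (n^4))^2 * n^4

Inside the bracket: n^1
Raise to the power 2: n^2
Multiply by n^4: add exponents.

n^6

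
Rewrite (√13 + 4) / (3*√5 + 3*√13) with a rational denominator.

(-4*√5 - √65 + 13 + 4*√13)/24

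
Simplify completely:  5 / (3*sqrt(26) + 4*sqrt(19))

(-3*sqrt(26) + 4*sqrt(19))/14

Multiply numerator and denominator by -4*sqrt(19) + 3*sqrt(26).
Denominator becomes -70; numerator becomes -20*sqrt(19) + 15*sqrt(26).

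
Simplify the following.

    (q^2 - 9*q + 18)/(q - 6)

Factor: q^2 - 9*q + 18 = (q - 6)*(q - 3)
Cancel the common factor (q - 6).

q - 3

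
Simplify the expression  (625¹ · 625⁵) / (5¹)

625¹ = 5^4; 625⁵ = 5^20; 5¹ = 5^1
Combine exponents: 5^23

5^23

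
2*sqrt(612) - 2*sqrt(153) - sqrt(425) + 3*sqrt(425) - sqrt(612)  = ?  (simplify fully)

10*sqrt(17)

2*sqrt(612) = 12*sqrt(17); 2*sqrt(153) = 6*sqrt(17); sqrt(425) = 5*sqrt(17); 3*sqrt(425) = 15*sqrt(17); sqrt(612) = 6*sqrt(17)
Combine: (12 - 6 - 5 + 15 - 6)·sqrt(17) = 10*sqrt(17)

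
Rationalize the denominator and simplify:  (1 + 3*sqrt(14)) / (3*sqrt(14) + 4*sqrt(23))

Multiply numerator and denominator by -4*sqrt(23) + 3*sqrt(14).
Denominator becomes -242; numerator becomes -12*sqrt(322) - 4*sqrt(23) + 3*sqrt(14) + 126.

(-126 - 3*sqrt(14) + 4*sqrt(23) + 12*sqrt(322))/242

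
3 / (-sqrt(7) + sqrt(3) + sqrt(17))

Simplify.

Group as (sqrt(3) + sqrt(17)) - sqrt(7); multiply by (sqrt(3) + sqrt(17)) + sqrt(7), then rationalise the remaining surd.

(-39*sqrt(7) - 21*sqrt(17) + 63*sqrt(3) + 6*sqrt(357))/35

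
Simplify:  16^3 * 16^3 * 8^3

16^3 = 2^12; 16^3 = 2^12; 8^3 = 2^9
Combine exponents: 2^33

2^33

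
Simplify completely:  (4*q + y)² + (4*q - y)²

32*q² + 2*y²

Write as f((4*q),y) + f((4*q),-y) and expand.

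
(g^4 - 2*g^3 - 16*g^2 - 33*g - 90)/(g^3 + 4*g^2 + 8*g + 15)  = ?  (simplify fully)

g - 6

Factor: g^4 - 2*g^3 - 16*g^2 - 33*g - 90 = (g - 6)*(g^2 + g + 5)*(g + 3);  g^3 + 4*g^2 + 8*g + 15 = (g^2 + g + 5)*(g + 3)
Cancel the common factors (g^2 + g + 5), (g + 3).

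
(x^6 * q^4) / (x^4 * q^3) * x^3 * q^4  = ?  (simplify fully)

q^5*x^5

Quotient: x^2 * q^1
Multiply by x^3 * q^4: add exponents.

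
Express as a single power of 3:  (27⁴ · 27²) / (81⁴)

3^2

27⁴ = 3^12; 27² = 3^6; 81⁴ = 3^16
Combine exponents: 3^2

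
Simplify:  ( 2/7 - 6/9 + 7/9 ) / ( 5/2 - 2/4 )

Numerator: 2/7 - 6/9 + 7/9 = 25/63
Denominator: 5/2 - 2/4 = 2
Divide: (25/63) · (1/2) = 25/126

25/126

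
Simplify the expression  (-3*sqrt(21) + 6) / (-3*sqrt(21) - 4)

(-30*sqrt(21) + 213)/173

Multiply numerator and denominator by -4 + 3*sqrt(21).
Denominator becomes -173; numerator becomes -213 + 30*sqrt(21).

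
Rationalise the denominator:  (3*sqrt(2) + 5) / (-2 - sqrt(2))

(-4 - sqrt(2))/2

Multiply numerator and denominator by -2 + sqrt(2).
Denominator becomes 2; numerator becomes -4 - sqrt(2).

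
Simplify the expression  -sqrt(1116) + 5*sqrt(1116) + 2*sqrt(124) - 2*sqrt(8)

sqrt(1116) = 6*sqrt(31); 5*sqrt(1116) = 30*sqrt(31); 2*sqrt(124) = 4*sqrt(31); 2*sqrt(8) = 4*sqrt(2)

-4*sqrt(2) + 28*sqrt(31)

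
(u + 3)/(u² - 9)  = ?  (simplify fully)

1/(u - 3)

Factor: u² - 9 = (u + 3)·(u - 3)
Cancel the common factor (u + 3).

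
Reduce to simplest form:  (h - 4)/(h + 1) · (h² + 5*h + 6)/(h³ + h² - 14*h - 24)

Factor: h² + 5*h + 6 = (h + 3)·(h + 2);  h³ + h² - 14*h - 24 = (h - 4)·(h + 2)·(h + 3)
Cancel the common factors (h + 2), (h + 3), (h - 4).

1/(h + 1)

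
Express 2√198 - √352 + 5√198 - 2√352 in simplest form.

2√198 = 6*√22; √352 = 4*√22; 5√198 = 15*√22; 2√352 = 8*√22
Combine: (6 - 4 + 15 - 8)·√22 = 9*√22

9*√22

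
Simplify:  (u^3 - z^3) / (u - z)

u^2 + u*z + z^2

Apply the difference-of-cubes factorisation and cancel (u - z).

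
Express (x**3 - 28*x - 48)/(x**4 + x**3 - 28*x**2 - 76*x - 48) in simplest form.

1/(x + 1)

Factor: x**3 - 28*x - 48 = (x + 2)*(x + 4)*(x - 6);  x**4 + x**3 - 28*x**2 - 76*x - 48 = (x + 1)*(x + 2)*(x + 4)*(x - 6)
Cancel the common factors (x + 4), (x + 2), (x - 6).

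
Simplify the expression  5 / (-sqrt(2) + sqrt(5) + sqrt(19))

(-40*sqrt(5) - 5*sqrt(190) + 55*sqrt(2) + 30*sqrt(19))/52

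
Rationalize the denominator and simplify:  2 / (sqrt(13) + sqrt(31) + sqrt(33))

Group as (sqrt(13) + sqrt(33)) + sqrt(31); multiply by (sqrt(13) + sqrt(33)) - sqrt(31), then rationalise the remaining surd.

(-4*sqrt(13299) + 22*sqrt(33) + 30*sqrt(31) + 102*sqrt(13))/1491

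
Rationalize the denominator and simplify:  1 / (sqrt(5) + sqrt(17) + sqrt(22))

(-sqrt(1870) + 5*sqrt(17) + 17*sqrt(5))/170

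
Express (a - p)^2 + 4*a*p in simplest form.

(a + p)^2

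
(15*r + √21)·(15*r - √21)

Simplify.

225*r² - 21

(15*r)^2 - (√21)^2 = 225*r² - 21.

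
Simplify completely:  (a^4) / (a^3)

a

Quotient: a^1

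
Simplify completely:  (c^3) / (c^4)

Quotient: (c^-1)

1/c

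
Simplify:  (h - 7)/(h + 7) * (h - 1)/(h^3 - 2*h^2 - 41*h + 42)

Factor: h^3 - 2*h^2 - 41*h + 42 = (h - 7)*(h + 6)*(h - 1)
Cancel the common factors (h - 1), (h - 7).

1/(h^2 + 13*h + 42)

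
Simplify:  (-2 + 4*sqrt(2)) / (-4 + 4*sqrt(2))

Multiply numerator and denominator by -4*sqrt(2) - 4.
Denominator becomes -16; numerator becomes -24 - 8*sqrt(2).

(sqrt(2) + 3)/2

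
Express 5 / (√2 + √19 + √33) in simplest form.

(-5*√1254 - 30*√33 + 40*√19 + 125*√2)/4

Group as (√19 + √33) + √2; multiply by (√19 + √33) - √2, then rationalise the remaining surd.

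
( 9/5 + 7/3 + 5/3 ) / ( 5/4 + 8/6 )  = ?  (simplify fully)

348/155

Numerator: 9/5 + 7/3 + 5/3 = 29/5
Denominator: 5/4 + 8/6 = 31/12
Divide: (29/5) · (12/31) = 348/155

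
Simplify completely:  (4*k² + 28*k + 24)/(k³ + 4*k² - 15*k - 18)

Factor: 4*k² + 28*k + 24 = 4·(k + 1)·(k + 6);  k³ + 4*k² - 15*k - 18 = (k - 3)·(k + 6)·(k + 1)
Cancel the common factors (k + 1), (k + 6).

4/(k - 3)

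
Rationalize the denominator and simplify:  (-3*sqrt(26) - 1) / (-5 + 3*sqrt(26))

(-239 - 18*sqrt(26))/209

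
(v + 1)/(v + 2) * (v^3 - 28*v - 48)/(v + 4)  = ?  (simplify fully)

Factor: v^3 - 28*v - 48 = (v - 6)*(v + 2)*(v + 4)
Cancel the common factors (v + 2), (v + 4).

v^2 - 5*v - 6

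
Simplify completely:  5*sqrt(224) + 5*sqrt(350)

45*sqrt(14)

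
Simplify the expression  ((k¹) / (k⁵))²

k^(-8)

Inside the bracket: (k^-4)
Raise to the power 2: (k^-8)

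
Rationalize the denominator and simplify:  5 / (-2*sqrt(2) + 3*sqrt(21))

(10*sqrt(2) + 15*sqrt(21))/181

Multiply numerator and denominator by 2*sqrt(2) + 3*sqrt(21).
Denominator becomes 181; numerator becomes 10*sqrt(2) + 15*sqrt(21).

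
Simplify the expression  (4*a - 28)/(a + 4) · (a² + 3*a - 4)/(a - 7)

4*a - 4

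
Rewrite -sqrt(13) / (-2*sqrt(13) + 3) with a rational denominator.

(3*sqrt(13) + 26)/43

Multiply numerator and denominator by 3 + 2*sqrt(13).
Denominator becomes -43; numerator becomes -26 - 3*sqrt(13).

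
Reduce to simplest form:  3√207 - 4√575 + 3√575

3√207 = 9*√23; 4√575 = 20*√23; 3√575 = 15*√23
Combine: (9 - 20 + 15)·√23 = 4*√23

4*√23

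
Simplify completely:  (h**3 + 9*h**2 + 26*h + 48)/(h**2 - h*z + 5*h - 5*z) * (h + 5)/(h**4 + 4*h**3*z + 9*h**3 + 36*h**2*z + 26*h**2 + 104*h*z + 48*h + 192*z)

Factor: h**3 + 9*h**2 + 26*h + 48 = (h + 6)*(h**2 + 3*h + 8);  h**2 - h*z + 5*h - 5*z = (h + 5)*(h - z);  h**4 + 4*h**3*z + 9*h**3 + 36*h**2*z + 26*h**2 + 104*h*z + 48*h + 192*z = (h + 4*z)*(h**2 + 3*h + 8)*(h + 6)
Cancel the common factors (h**2 + 3*h + 8), (h + 5), (h + 6).

-1/(-h**2 - 3*h*z + 4*z**2)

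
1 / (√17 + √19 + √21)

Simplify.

Group as (√19 + √21) + √17; multiply by (√19 + √21) - √17, then rationalise the remaining surd.

(-2*√6783 + 15*√21 + 19*√19 + 23*√17)/1067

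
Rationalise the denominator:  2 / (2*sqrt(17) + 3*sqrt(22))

(-2*sqrt(17) + 3*sqrt(22))/65

Multiply numerator and denominator by -2*sqrt(17) + 3*sqrt(22).
Denominator becomes 130; numerator becomes -4*sqrt(17) + 6*sqrt(22).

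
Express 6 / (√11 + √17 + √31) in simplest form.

(-12*√5797 - 18*√31 + 150*√17 + 222*√11)/739

Group as (√17 + √31) + √11; multiply by (√17 + √31) - √11, then rationalise the remaining surd.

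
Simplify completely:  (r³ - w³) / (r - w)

r² + r*w + w²

Factor as (a-b)(a^2+ab+b^2) with a=r, b=w.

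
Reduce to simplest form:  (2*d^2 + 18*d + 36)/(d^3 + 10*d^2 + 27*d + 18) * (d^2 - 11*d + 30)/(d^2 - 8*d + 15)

(2*d - 12)/(d^2 - 2*d - 3)

Factor: 2*d^2 + 18*d + 36 = 2*(d + 6)*(d + 3);  d^3 + 10*d^2 + 27*d + 18 = (d + 1)*(d + 6)*(d + 3);  d^2 - 11*d + 30 = (d - 5)*(d - 6);  d^2 - 8*d + 15 = (d - 5)*(d - 3)
Cancel the common factors (d - 5), (d + 3), (d + 6).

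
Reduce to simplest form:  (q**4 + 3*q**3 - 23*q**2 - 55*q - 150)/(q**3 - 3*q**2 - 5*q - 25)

Factor: q**4 + 3*q**3 - 23*q**2 - 55*q - 150 = (q + 6)*(q**2 + 2*q + 5)*(q - 5);  q**3 - 3*q**2 - 5*q - 25 = (q**2 + 2*q + 5)*(q - 5)
Cancel the common factors (q**2 + 2*q + 5), (q - 5).

q + 6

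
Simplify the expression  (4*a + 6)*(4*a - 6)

16*a^2 - 36

(4*a)^2 - (6)^2 = 16*a^2 - 36.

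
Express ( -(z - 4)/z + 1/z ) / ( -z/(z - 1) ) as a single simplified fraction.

Numerator: -(z - 4)/z + 1/z = (-z + 5)/z
Denominator: -z/(z - 1) = -z/(z - 1)
Divide: ((-z + 5)/z) · (-(z - 1)/z) = (z**2 - 6*z + 5)/z**2

(z**2 - 6*z + 5)/z**2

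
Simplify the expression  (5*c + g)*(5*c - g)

25*c^2 - g^2

(5*c)^2 - (g)^2 = 25*c^2 - g^2.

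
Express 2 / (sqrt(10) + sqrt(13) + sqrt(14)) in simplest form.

Group as (sqrt(10) + sqrt(13)) + sqrt(14); multiply by (sqrt(10) + sqrt(13)) - sqrt(14), then rationalise the remaining surd.

(-8*sqrt(455) + 18*sqrt(14) + 22*sqrt(13) + 34*sqrt(10))/439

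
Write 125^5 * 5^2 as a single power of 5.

5^17

125^5 = 5^15; 5^2 = 5^2
Combine exponents: 5^17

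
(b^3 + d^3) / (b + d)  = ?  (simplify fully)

Apply the sum-of-cubes factorisation and cancel (b + d).

b^2 - b*d + d^2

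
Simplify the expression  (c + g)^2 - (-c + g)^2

Write as f(g,c) - f(g,-c) and expand.

4*c*g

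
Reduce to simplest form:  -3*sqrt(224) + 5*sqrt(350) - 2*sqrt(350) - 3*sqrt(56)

-3*sqrt(14)

3*sqrt(224) = 12*sqrt(14); 5*sqrt(350) = 25*sqrt(14); 2*sqrt(350) = 10*sqrt(14); 3*sqrt(56) = 6*sqrt(14)
Combine: (-12 + 25 - 10 - 6)·sqrt(14) = -3*sqrt(14)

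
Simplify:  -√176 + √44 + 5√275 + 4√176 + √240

4*√15 + 39*√11

√176 = 4*√11; √44 = 2*√11; 5√275 = 25*√11; 4√176 = 16*√11; √240 = 4*√15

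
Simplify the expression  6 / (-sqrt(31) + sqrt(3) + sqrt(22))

(3*sqrt(31) + 6*sqrt(22) + 25*sqrt(3) + sqrt(2046))/19

Group as (sqrt(3) + sqrt(22)) - sqrt(31); multiply by (sqrt(3) + sqrt(22)) + sqrt(31), then rationalise the remaining surd.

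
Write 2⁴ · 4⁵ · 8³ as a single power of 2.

2^23

2⁴ = 2^4; 4⁵ = 2^10; 8³ = 2^9
Combine exponents: 2^23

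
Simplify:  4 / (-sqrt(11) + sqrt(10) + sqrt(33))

(-16*sqrt(11) - 6*sqrt(33) + 17*sqrt(10) + 11*sqrt(30))/37

Group as (sqrt(10) + sqrt(33)) - sqrt(11); multiply by (sqrt(10) + sqrt(33)) + sqrt(11), then rationalise the remaining surd.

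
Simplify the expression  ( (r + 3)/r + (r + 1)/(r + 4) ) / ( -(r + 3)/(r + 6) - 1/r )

Numerator: (r + 3)/r + (r + 1)/(r + 4) = (2*r**2 + 8*r + 12)/(r**2 + 4*r)
Denominator: -(r + 3)/(r + 6) - 1/r = (-r**2 - 4*r - 6)/(r**2 + 6*r)
Divide: ((2*r**2 + 8*r + 12)/(r**2 + 4*r)) · ((r**2 + 6*r)/(-r**2 - 4*r - 6)) = (-2*r - 12)/(r + 4)

(-2*r - 12)/(r + 4)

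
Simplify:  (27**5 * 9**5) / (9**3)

27**5 = 3**15; 9**5 = 3**10; 9**3 = 3**6
Combine exponents: 3**19

3**19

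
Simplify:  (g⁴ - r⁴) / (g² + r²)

g² - r²

Factor g^4 - r^4 and cancel (g² + r²).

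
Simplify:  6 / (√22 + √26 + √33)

Group as (√26 + √33) + √22; multiply by (√26 + √33) - √22, then rationalise the remaining surd.

(-264*√39 + 90*√33 + 174*√26 + 222*√22)/2063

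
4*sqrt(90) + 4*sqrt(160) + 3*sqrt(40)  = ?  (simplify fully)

34*sqrt(10)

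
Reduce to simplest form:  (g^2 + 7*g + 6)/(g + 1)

g + 6

Factor: g^2 + 7*g + 6 = (g + 1)*(g + 6)
Cancel the common factor (g + 1).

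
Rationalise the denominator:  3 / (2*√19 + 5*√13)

(-2*√19 + 5*√13)/83

Multiply numerator and denominator by -2*√19 + 5*√13.
Denominator becomes 249; numerator becomes -6*√19 + 15*√13.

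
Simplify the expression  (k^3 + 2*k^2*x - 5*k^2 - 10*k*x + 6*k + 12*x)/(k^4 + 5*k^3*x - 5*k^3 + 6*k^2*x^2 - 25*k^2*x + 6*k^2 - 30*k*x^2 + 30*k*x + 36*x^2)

Factor: k^3 + 2*k^2*x - 5*k^2 - 10*k*x + 6*k + 12*x = (k - 3)*(k + 2*x)*(k - 2);  k^4 + 5*k^3*x - 5*k^3 + 6*k^2*x^2 - 25*k^2*x + 6*k^2 - 30*k*x^2 + 30*k*x + 36*x^2 = (k + 2*x)*(k - 2)*(k + 3*x)*(k - 3)
Cancel the common factors (k - 2), (k - 3), (k + 2*x).

1/(k + 3*x)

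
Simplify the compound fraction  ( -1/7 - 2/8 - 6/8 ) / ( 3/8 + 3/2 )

Numerator: -1/7 - 2/8 - 6/8 = -8/7
Denominator: 3/8 + 3/2 = 15/8
Divide: (-8/7) · (8/15) = -64/105

-64/105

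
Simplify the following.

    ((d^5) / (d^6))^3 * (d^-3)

d^(-6)

Inside the bracket: (d^-1)
Raise to the power 3: (d^-3)
Multiply by (d^-3): add exponents.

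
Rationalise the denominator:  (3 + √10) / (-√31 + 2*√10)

Multiply numerator and denominator by √31 + 2*√10.
Denominator becomes 9; numerator becomes 3*√31 + √310 + 6*√10 + 20.

(3*√31 + √310 + 6*√10 + 20)/9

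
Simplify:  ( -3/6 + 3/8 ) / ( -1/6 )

Numerator: -3/6 + 3/8 = -1/8
Denominator: -1/6 = -1/6
Divide: (-1/8) · (-6) = 3/4

3/4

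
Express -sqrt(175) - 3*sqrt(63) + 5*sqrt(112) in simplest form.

6*sqrt(7)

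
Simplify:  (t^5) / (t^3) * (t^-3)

1/t

Quotient: t^2
Multiply by (t^-3): add exponents.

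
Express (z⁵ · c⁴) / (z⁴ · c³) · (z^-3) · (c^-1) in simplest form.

Quotient: z¹ · c¹
Multiply by (z^-3) · (c^-1): add exponents.

z^(-2)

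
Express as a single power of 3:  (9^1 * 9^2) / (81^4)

9^1 = 3^2; 9^2 = 3^4; 81^4 = 3^16
Combine exponents: 3^(-10)

3^(-10)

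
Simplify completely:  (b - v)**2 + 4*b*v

(b + v)**2

After expansion: b**2 + 2*b*v + v**2 — a perfect-square trinomial.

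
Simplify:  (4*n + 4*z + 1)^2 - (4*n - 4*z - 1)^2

Only the odd-power cross terms survive.

16*n*(4*z + 1)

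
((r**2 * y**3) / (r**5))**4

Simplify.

y**12/r**12

Inside the bracket: (r**-3) * y**3
Raise to the power 4: (r**-12) * y**12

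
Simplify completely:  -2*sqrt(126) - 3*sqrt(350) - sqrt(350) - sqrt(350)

2*sqrt(126) = 6*sqrt(14); 3*sqrt(350) = 15*sqrt(14); sqrt(350) = 5*sqrt(14); sqrt(350) = 5*sqrt(14)
Combine: (-6 - 15 - 5 - 5)·sqrt(14) = -31*sqrt(14)

-31*sqrt(14)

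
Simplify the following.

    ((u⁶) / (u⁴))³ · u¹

Inside the bracket: u²
Raise to the power 3: u⁶
Multiply by u¹: add exponents.

u⁷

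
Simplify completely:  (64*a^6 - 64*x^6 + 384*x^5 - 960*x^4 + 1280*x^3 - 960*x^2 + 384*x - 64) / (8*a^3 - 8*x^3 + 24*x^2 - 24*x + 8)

8*a^3 + 8*x^3 - 24*x^2 + 24*x - 8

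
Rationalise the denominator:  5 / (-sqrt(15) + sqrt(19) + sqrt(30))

Group as (sqrt(19) + sqrt(30)) - sqrt(15); multiply by (sqrt(19) + sqrt(30)) + sqrt(15), then rationalise the remaining surd.

(-85*sqrt(15) + 10*sqrt(30) + 65*sqrt(19) + 75*sqrt(38))/562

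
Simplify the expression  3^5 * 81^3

3^17

3^5 = 3^5; 81^3 = 3^12
Combine exponents: 3^17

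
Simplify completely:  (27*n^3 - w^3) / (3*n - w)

Apply the difference-of-cubes factorisation and cancel (3*n - w).

9*n^2 + 3*n*w + w^2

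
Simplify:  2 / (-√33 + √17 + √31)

(-30*√33 + 38*√31 + 94*√17 + 4*√17391)/1883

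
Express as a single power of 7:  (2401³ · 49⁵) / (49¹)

7^20

2401³ = 7^12; 49⁵ = 7^10; 49¹ = 7^2
Combine exponents: 7^20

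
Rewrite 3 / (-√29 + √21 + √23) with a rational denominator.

Group as (√21 + √23) - √29; multiply by (√21 + √23) + √29, then rationalise the remaining surd.

(-15*√29 + 27*√23 + 31*√21 + 2*√14007)/569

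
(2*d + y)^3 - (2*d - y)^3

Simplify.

Binomially expand both and collect terms in (2*d), y.

2*y*(12*d^2 + y^2)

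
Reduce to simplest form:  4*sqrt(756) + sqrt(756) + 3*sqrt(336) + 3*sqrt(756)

4*sqrt(756) = 24*sqrt(21); sqrt(756) = 6*sqrt(21); 3*sqrt(336) = 12*sqrt(21); 3*sqrt(756) = 18*sqrt(21)
Combine: (24 + 6 + 12 + 18)·sqrt(21) = 60*sqrt(21)

60*sqrt(21)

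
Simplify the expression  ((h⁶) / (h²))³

h^12

Inside the bracket: h⁴
Raise to the power 3: h^12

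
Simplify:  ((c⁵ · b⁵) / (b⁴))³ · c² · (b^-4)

Inside the bracket: c⁵ · b¹
Raise to the power 3: c^15 · b³
Multiply by c² · (b^-4): add exponents.

c^17/b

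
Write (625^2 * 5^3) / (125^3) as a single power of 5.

5^2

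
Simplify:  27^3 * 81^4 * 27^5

3^40

27^3 = 3^9; 81^4 = 3^16; 27^5 = 3^15
Combine exponents: 3^40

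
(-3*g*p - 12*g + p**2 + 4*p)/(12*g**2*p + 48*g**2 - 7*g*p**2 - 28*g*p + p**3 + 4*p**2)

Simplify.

Factor: -3*g*p - 12*g + p**2 + 4*p = (p + 4)*(-3*g + p);  12*g**2*p + 48*g**2 - 7*g*p**2 - 28*g*p + p**3 + 4*p**2 = (-3*g + p)*(-4*g + p)*(p + 4)
Cancel the common factors (-3*g + p), (p + 4).

1/(-4*g + p)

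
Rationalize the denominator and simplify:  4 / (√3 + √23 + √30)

(-6*√230 - 4*√30 + 10*√23 + 50*√3)/65

Group as (√3 + √30) + √23; multiply by (√3 + √30) - √23, then rationalise the remaining surd.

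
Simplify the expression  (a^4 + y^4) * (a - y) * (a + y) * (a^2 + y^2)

Telescope via difference of squares: (a+y)(a-y) = a^2 - y^2, then repeat with the next factor.

a^8 - y^8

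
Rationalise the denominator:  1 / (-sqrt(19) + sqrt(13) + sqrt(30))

(-12*sqrt(19) + sqrt(30) + 18*sqrt(13) + sqrt(7410))/492

Group as (sqrt(13) + sqrt(30)) - sqrt(19); multiply by (sqrt(13) + sqrt(30)) + sqrt(19), then rationalise the remaining surd.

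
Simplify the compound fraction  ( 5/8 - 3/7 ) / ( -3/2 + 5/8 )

Numerator: 5/8 - 3/7 = 11/56
Denominator: -3/2 + 5/8 = -7/8
Divide: (11/56) · (-8/7) = -11/49

-11/49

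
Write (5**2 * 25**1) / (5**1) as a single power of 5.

5**3

5**2 = 5**2; 25**1 = 5**2; 5**1 = 5**1
Combine exponents: 5**3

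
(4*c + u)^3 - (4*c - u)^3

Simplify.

2*u*(48*c^2 + u^2)

Binomially expand both and collect terms in (4*c), u.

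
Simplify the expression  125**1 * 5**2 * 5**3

5**8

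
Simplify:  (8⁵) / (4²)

2^11

8⁵ = 2^15; 4² = 2^4
Combine exponents: 2^11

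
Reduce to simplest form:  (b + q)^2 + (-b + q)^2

Write as f(q,b) + f(q,-b) and expand.

2*b^2 + 2*q^2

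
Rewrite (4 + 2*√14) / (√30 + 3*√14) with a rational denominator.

(-√105 - √30 + 3*√14 + 21)/24

Multiply numerator and denominator by -√30 + 3*√14.
Denominator becomes 96; numerator becomes -4*√105 - 4*√30 + 12*√14 + 84.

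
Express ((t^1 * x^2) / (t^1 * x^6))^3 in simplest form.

Inside the bracket: (x^-4)
Raise to the power 3: (x^-12)

x^(-12)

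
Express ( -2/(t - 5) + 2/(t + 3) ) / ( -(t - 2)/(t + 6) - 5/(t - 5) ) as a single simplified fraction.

(16*t + 96)/(t^3 + t^2 + 34*t + 120)

Numerator: -2/(t - 5) + 2/(t + 3) = -16/(t^2 - 2*t - 15)
Denominator: -(t - 2)/(t + 6) - 5/(t - 5) = (-t^2 + 2*t - 40)/(t^2 + t - 30)
Divide: (-16/(t^2 - 2*t - 15)) · ((t^2 + t - 30)/(-t^2 + 2*t - 40)) = (16*t + 96)/(t^3 + t^2 + 34*t + 120)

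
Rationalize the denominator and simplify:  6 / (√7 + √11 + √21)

Group as (√7 + √11) + √21; multiply by (√7 + √11) - √21, then rationalise the remaining surd.

(-84*√33 - 18*√21 + 102*√11 + 150*√7)/299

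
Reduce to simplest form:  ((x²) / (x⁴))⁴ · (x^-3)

Inside the bracket: (x^-2)
Raise to the power 4: (x^-8)
Multiply by (x^-3): add exponents.

x^(-11)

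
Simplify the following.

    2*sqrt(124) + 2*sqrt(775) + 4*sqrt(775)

34*sqrt(31)

2*sqrt(124) = 4*sqrt(31); 2*sqrt(775) = 10*sqrt(31); 4*sqrt(775) = 20*sqrt(31)
Combine: (4 + 10 + 20)·sqrt(31) = 34*sqrt(31)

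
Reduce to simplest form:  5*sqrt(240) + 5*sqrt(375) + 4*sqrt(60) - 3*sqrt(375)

5*sqrt(240) = 20*sqrt(15); 5*sqrt(375) = 25*sqrt(15); 4*sqrt(60) = 8*sqrt(15); 3*sqrt(375) = 15*sqrt(15)
Combine: (20 + 25 + 8 - 15)·sqrt(15) = 38*sqrt(15)

38*sqrt(15)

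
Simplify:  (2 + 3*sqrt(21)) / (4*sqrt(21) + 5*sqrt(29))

(-252 - 8*sqrt(21) + 10*sqrt(29) + 15*sqrt(609))/389

Multiply numerator and denominator by -5*sqrt(29) + 4*sqrt(21).
Denominator becomes -389; numerator becomes -15*sqrt(609) - 10*sqrt(29) + 8*sqrt(21) + 252.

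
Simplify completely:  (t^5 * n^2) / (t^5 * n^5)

n^(-3)

Quotient: (n^-3)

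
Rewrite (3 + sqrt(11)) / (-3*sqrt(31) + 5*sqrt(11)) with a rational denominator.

Multiply numerator and denominator by 5*sqrt(11) + 3*sqrt(31).
Denominator becomes -4; numerator becomes 15*sqrt(11) + 9*sqrt(31) + 55 + 3*sqrt(341).

(-3*sqrt(341) - 55 - 9*sqrt(31) - 15*sqrt(11))/4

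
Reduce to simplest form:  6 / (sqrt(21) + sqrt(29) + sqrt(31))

(-12*sqrt(18879) + 114*sqrt(31) + 138*sqrt(29) + 234*sqrt(21))/2075

Group as (sqrt(21) + sqrt(31)) + sqrt(29); multiply by (sqrt(21) + sqrt(31)) - sqrt(29), then rationalise the remaining surd.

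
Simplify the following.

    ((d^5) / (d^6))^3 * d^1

d^(-2)

Inside the bracket: (d^-1)
Raise to the power 3: (d^-3)
Multiply by d^1: add exponents.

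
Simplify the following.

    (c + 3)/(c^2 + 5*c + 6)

Factor: c^2 + 5*c + 6 = (c + 2)*(c + 3)
Cancel the common factor (c + 3).

1/(c + 2)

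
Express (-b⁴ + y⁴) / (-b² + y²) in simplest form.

b² + y²

-b⁴ + y⁴ factors as (-b + y)*(b + y)*(b² + y²).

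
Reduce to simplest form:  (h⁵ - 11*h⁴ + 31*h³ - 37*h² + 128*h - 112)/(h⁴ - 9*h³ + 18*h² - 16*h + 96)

Factor: h⁵ - 11*h⁴ + 31*h³ - 37*h² + 128*h - 112 = (h - 4)·(h - 1)·(h - 7)·(h² + h + 4);  h⁴ - 9*h³ + 18*h² - 16*h + 96 = (h² + h + 4)·(h - 4)·(h - 6)
Cancel the common factors (h² + h + 4), (h - 4).

(h² - 8*h + 7)/(h - 6)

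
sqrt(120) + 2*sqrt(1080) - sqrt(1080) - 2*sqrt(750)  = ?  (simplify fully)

sqrt(120) = 2*sqrt(30); 2*sqrt(1080) = 12*sqrt(30); sqrt(1080) = 6*sqrt(30); 2*sqrt(750) = 10*sqrt(30)
Combine: (2 + 12 - 6 - 10)·sqrt(30) = -2*sqrt(30)

-2*sqrt(30)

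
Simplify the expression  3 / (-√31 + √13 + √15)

(3*√31 + 29*√15 + 33*√13 + 2*√6045)/257

Group as (√13 + √15) - √31; multiply by (√13 + √15) + √31, then rationalise the remaining surd.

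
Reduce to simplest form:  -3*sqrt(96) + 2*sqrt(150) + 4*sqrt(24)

3*sqrt(96) = 12*sqrt(6); 2*sqrt(150) = 10*sqrt(6); 4*sqrt(24) = 8*sqrt(6)
Combine: (-12 + 10 + 8)·sqrt(6) = 6*sqrt(6)

6*sqrt(6)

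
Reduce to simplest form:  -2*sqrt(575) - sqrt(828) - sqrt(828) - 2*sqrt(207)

-28*sqrt(23)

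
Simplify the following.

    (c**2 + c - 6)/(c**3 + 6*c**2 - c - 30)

1/(c + 5)

Factor: c**2 + c - 6 = (c + 3)*(c - 2);  c**3 + 6*c**2 - c - 30 = (c - 2)*(c + 5)*(c + 3)
Cancel the common factors (c + 3), (c - 2).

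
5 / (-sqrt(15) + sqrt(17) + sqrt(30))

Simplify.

Group as (sqrt(17) + sqrt(30)) - sqrt(15); multiply by (sqrt(17) + sqrt(30)) + sqrt(15), then rationalise the remaining surd.

(-80*sqrt(15) + 5*sqrt(30) + 70*sqrt(17) + 75*sqrt(34))/508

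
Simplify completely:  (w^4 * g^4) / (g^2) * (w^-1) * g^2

g^4*w^3

Quotient: w^4 * g^2
Multiply by (w^-1) * g^2: add exponents.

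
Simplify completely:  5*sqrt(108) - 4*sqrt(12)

22*sqrt(3)

5*sqrt(108) = 30*sqrt(3); 4*sqrt(12) = 8*sqrt(3)
Combine: (30 - 8)·sqrt(3) = 22*sqrt(3)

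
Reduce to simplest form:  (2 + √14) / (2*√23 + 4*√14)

(-√322 - 2*√23 + 4*√14 + 28)/66

Multiply numerator and denominator by -2*√23 + 4*√14.
Denominator becomes 132; numerator becomes -2*√322 - 4*√23 + 8*√14 + 56.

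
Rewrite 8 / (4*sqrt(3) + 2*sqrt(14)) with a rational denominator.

Multiply numerator and denominator by -2*sqrt(14) + 4*sqrt(3).
Denominator becomes -8; numerator becomes -16*sqrt(14) + 32*sqrt(3).

-4*sqrt(3) + 2*sqrt(14)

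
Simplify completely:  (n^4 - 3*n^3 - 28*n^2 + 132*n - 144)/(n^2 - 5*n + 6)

Factor: n^4 - 3*n^3 - 28*n^2 + 132*n - 144 = (n - 3)*(n - 4)*(n - 2)*(n + 6);  n^2 - 5*n + 6 = (n - 2)*(n - 3)
Cancel the common factors (n - 3), (n - 2).

n^2 + 2*n - 24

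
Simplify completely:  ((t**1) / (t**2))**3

t**(-3)

Inside the bracket: (t**-1)
Raise to the power 3: (t**-3)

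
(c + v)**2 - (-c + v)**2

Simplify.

4*c*v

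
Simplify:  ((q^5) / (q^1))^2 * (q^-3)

Inside the bracket: q^4
Raise to the power 2: q^8
Multiply by (q^-3): add exponents.

q^5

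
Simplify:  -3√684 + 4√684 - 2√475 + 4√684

20*√19

3√684 = 18*√19; 4√684 = 24*√19; 2√475 = 10*√19; 4√684 = 24*√19
Combine: (-18 + 24 - 10 + 24)·√19 = 20*√19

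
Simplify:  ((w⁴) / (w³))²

w²

Inside the bracket: w¹
Raise to the power 2: w²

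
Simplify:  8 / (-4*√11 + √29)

(-32*√11 - 8*√29)/147

Multiply numerator and denominator by √29 + 4*√11.
Denominator becomes -147; numerator becomes 8*√29 + 32*√11.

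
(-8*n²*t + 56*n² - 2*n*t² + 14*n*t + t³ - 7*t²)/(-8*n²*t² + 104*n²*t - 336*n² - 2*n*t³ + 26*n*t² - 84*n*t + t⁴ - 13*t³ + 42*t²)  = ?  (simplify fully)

Factor: -8*n²*t + 56*n² - 2*n*t² + 14*n*t + t³ - 7*t² = (t - 7)·(2*n + t)·(-4*n + t);  -8*n²*t² + 104*n²*t - 336*n² - 2*n*t³ + 26*n*t² - 84*n*t + t⁴ - 13*t³ + 42*t² = (-4*n + t)·(t - 6)·(2*n + t)·(t - 7)
Cancel the common factors (-4*n + t), (t - 7), (2*n + t).

1/(t - 6)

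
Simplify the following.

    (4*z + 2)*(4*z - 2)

Product of conjugates: (P+Q)(P-Q) = P^2 - Q^2.

16*z^2 - 4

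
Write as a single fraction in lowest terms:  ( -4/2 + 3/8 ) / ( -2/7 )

Numerator: -4/2 + 3/8 = -13/8
Denominator: -2/7 = -2/7
Divide: (-13/8) · (-7/2) = 91/16

91/16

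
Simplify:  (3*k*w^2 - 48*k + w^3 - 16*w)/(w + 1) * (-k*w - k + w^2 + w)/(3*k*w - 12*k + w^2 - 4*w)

-k*w - 4*k + w^2 + 4*w

Factor: 3*k*w^2 - 48*k + w^3 - 16*w = (w - 4)*(w + 4)*(3*k + w);  -k*w - k + w^2 + w = (-k + w)*(w + 1);  3*k*w - 12*k + w^2 - 4*w = (w - 4)*(3*k + w)
Cancel the common factors (w - 4), (3*k + w), (w + 1).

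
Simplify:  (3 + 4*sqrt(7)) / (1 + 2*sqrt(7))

Multiply numerator and denominator by -2*sqrt(7) + 1.
Denominator becomes -27; numerator becomes -53 - 2*sqrt(7).

(2*sqrt(7) + 53)/27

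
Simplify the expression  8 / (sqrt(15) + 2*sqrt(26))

(-8*sqrt(15) + 16*sqrt(26))/89

Multiply numerator and denominator by -2*sqrt(26) + sqrt(15).
Denominator becomes -89; numerator becomes -16*sqrt(26) + 8*sqrt(15).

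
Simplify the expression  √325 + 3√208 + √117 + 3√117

29*√13

√325 = 5*√13; 3√208 = 12*√13; √117 = 3*√13; 3√117 = 9*√13
Combine: (5 + 12 + 3 + 9)·√13 = 29*√13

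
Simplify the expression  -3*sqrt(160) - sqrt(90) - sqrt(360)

3*sqrt(160) = 12*sqrt(10); sqrt(90) = 3*sqrt(10); sqrt(360) = 6*sqrt(10)
Combine: (-12 - 3 - 6)·sqrt(10) = -21*sqrt(10)

-21*sqrt(10)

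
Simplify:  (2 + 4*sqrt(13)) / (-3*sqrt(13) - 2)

(-152 + 2*sqrt(13))/113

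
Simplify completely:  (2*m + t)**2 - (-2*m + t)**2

8*m*t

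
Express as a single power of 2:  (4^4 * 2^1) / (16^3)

2^(-3)

4^4 = 2^8; 2^1 = 2^1; 16^3 = 2^12
Combine exponents: 2^(-3)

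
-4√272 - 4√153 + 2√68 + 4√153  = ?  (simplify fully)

-12*√17

4√272 = 16*√17; 4√153 = 12*√17; 2√68 = 4*√17; 4√153 = 12*√17
Combine: (-16 - 12 + 4 + 12)·√17 = -12*√17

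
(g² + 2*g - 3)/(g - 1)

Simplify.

g + 3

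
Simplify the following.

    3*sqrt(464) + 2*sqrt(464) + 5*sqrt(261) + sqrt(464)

3*sqrt(464) = 12*sqrt(29); 2*sqrt(464) = 8*sqrt(29); 5*sqrt(261) = 15*sqrt(29); sqrt(464) = 4*sqrt(29)
Combine: (12 + 8 + 15 + 4)·sqrt(29) = 39*sqrt(29)

39*sqrt(29)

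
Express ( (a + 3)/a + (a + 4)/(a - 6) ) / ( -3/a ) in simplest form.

(-2*a^2 - a + 18)/(3*a - 18)

Numerator: (a + 3)/a + (a + 4)/(a - 6) = (2*a^2 + a - 18)/(a^2 - 6*a)
Denominator: -3/a = -3/a
Divide: ((2*a^2 + a - 18)/(a^2 - 6*a)) · (-a/3) = (-2*a^2 - a + 18)/(3*a - 18)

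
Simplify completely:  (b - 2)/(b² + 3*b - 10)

1/(b + 5)

Factor: b² + 3*b - 10 = (b - 2)·(b + 5)
Cancel the common factor (b - 2).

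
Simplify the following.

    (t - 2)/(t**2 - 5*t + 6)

1/(t - 3)

Factor: t**2 - 5*t + 6 = (t - 2)*(t - 3)
Cancel the common factor (t - 2).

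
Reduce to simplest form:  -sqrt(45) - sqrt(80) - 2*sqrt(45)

sqrt(45) = 3*sqrt(5); sqrt(80) = 4*sqrt(5); 2*sqrt(45) = 6*sqrt(5)
Combine: (-3 - 4 - 6)·sqrt(5) = -13*sqrt(5)

-13*sqrt(5)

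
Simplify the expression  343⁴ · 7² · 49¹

343⁴ = 7^12; 7² = 7^2; 49¹ = 7^2
Combine exponents: 7^16

7^16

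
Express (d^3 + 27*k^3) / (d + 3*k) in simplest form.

d^2 - 3*d*k + 9*k^2

Apply the sum-of-cubes factorisation and cancel (d + 3*k).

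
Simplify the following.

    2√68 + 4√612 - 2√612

2√68 = 4*√17; 4√612 = 24*√17; 2√612 = 12*√17
Combine: (4 + 24 - 12)·√17 = 16*√17

16*√17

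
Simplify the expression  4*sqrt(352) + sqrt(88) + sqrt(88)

4*sqrt(352) = 16*sqrt(22); sqrt(88) = 2*sqrt(22); sqrt(88) = 2*sqrt(22)
Combine: (16 + 2 + 2)·sqrt(22) = 20*sqrt(22)

20*sqrt(22)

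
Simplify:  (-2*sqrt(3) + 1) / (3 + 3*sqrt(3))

(-7 + 3*sqrt(3))/6

Multiply numerator and denominator by -3*sqrt(3) + 3.
Denominator becomes -18; numerator becomes -9*sqrt(3) + 21.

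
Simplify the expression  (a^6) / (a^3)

a^3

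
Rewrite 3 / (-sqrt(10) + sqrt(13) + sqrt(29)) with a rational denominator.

(-48*sqrt(10) - 9*sqrt(29) + 39*sqrt(13) + 3*sqrt(3770))/242

Group as (sqrt(13) + sqrt(29)) - sqrt(10); multiply by (sqrt(13) + sqrt(29)) + sqrt(10), then rationalise the remaining surd.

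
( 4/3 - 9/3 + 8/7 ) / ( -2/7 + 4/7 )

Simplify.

-11/6

Numerator: 4/3 - 9/3 + 8/7 = -11/21
Denominator: -2/7 + 4/7 = 2/7
Divide: (-11/21) · (7/2) = -11/6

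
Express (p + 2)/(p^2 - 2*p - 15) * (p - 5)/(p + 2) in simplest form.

Factor: p^2 - 2*p - 15 = (p + 3)*(p - 5)
Cancel the common factors (p - 5), (p + 2).

1/(p + 3)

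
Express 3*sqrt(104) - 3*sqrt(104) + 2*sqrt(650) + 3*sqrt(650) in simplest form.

25*sqrt(26)

3*sqrt(104) = 6*sqrt(26); 3*sqrt(104) = 6*sqrt(26); 2*sqrt(650) = 10*sqrt(26); 3*sqrt(650) = 15*sqrt(26)
Combine: (6 - 6 + 10 + 15)·sqrt(26) = 25*sqrt(26)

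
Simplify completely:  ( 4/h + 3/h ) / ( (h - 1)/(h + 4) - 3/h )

Numerator: 4/h + 3/h = 7/h
Denominator: (h - 1)/(h + 4) - 3/h = (h**2 - 4*h - 12)/(h**2 + 4*h)
Divide: (7/h) · ((h**2 + 4*h)/(h**2 - 4*h - 12)) = (7*h + 28)/(h**2 - 4*h - 12)

(7*h + 28)/(h**2 - 4*h - 12)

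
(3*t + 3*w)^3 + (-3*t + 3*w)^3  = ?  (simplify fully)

Write as f((3*w),(3*t)) + f((3*w),-(3*t)) and expand.

54*w*(3*t^2 + w^2)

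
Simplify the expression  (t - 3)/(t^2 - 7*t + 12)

Factor: t^2 - 7*t + 12 = (t - 4)*(t - 3)
Cancel the common factor (t - 3).

1/(t - 4)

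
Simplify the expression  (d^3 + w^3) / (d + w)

d^2 - d*w + w^2

Apply the sum-of-cubes factorisation and cancel (d + w).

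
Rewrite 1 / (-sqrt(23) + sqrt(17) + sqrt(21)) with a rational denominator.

(-15*sqrt(23) + 19*sqrt(21) + 27*sqrt(17) + 2*sqrt(8211))/1203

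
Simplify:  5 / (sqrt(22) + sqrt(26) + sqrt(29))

(-20*sqrt(4147) + 95*sqrt(29) + 125*sqrt(26) + 165*sqrt(22))/1927

Group as (sqrt(22) + sqrt(26)) + sqrt(29); multiply by (sqrt(22) + sqrt(26)) - sqrt(29), then rationalise the remaining surd.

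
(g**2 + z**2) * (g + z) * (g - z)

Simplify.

(g+z)(g-z) = g**2 - z**2; continue pairing.

g**4 - z**4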